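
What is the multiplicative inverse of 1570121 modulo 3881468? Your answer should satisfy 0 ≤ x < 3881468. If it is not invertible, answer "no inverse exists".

2943565

Run Euclid on (3881468, 1570121):
3881468 = 2*1570121 + 741226
1570121 = 2*741226 + 87669
741226 = 8*87669 + 39874
87669 = 2*39874 + 7921
39874 = 5*7921 + 269
7921 = 29*269 + 120
269 = 2*120 + 29
120 = 4*29 + 4
29 = 7*4 + 1
4 = 4*1 + 0
Since gcd(1570121, 3881468) = 1, back-substitute to write 1 as a combination:
1 = 29 − 7·4
1 = −7·120 + 29·29
1 = 29·269 − 65·120
1 = −65·7921 + 1914·269
1 = 1914·39874 − 9635·7921
1 = −9635·87669 + 21184·39874
1 = 21184·741226 − 179107·87669
1 = −179107·1570121 + 379398·741226
1 = 379398·3881468 − 937903·1570121
Thus 1570121·(-937903) ≡ 1 (mod 3881468); reducing, -937903 mod 3881468 = 2943565.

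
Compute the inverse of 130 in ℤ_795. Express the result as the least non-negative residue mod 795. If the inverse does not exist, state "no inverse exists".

Compute gcd(130, 795):
795 = 6×130 + 15
130 = 8×15 + 10
15 = 1×10 + 5
10 = 2×5 + 0
gcd(130, 795) = 5 ≠ 1, so 130 has no multiplicative inverse modulo 795.

no inverse exists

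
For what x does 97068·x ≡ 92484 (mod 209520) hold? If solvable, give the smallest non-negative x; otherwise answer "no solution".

First find gcd(97068, 209520):
209520 = 2×97068 + 15384
97068 = 6×15384 + 4764
15384 = 3×4764 + 1092
4764 = 4×1092 + 396
1092 = 2×396 + 300
396 = 1×300 + 96
300 = 3×96 + 12
96 = 8×12 + 0
gcd = 12 and 12 | 92484, so solutions exist. Divide through by 12: 8089x ≡ 7707 (mod 17460).
Now find 8089⁻¹ mod 17460:
17460 = 2·8089 + 1282
8089 = 6·1282 + 397
1282 = 3·397 + 91
397 = 4·91 + 33
91 = 2·33 + 25
33 = 1·25 + 8
25 = 3·8 + 1
8 = 8·1 + 0
Back-substitute:
1 = 25 − 3·8
1 = −3·33 + 4·25
1 = 4·91 − 11·33
1 = −11·397 + 48·91
1 = 48·1282 − 155·397
1 = −155·8089 + 978·1282
1 = 978·17460 − 2111·8089
So 8089·(-2111) ≡ 1 (mod 17460), i.e. 8089⁻¹ ≡ 15349.
Then x ≡ 15349·7707 ≡ 3243 (mod 17460); the smallest non-negative solution is x = 3243.

3243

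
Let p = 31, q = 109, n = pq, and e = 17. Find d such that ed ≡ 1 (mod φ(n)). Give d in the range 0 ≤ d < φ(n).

953

φ(n) = (p−1)(q−1) = 30·108 = 3240.
Need d with 17·d ≡ 1 (mod 3240). Apply the extended Euclidean algorithm:
3240 = 190×17 + 10
17 = 1×10 + 7
10 = 1×7 + 3
7 = 2×3 + 1
3 = 3×1 + 0
Back-substitute:
1 = 7 − 2·3
1 = −2·10 + 3·7
1 = 3·17 − 5·10
1 = −5·3240 + 953·17
So 17·953 ≡ 1 (mod 3240), hence d = 953.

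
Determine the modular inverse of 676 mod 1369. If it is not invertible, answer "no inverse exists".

gcd(1369, 676) by repeated division:
1369 = 2·676 + 17
676 = 39·17 + 13
17 = 1·13 + 4
13 = 3·4 + 1
4 = 4·1 + 0
Since gcd(676, 1369) = 1, back-substitute to write 1 as a combination:
1 = 13 − 3·4
1 = −3·17 + 4·13
1 = 4·676 − 159·17
1 = −159·1369 + 322·676
So 676·322 ≡ 1 (mod 1369).

322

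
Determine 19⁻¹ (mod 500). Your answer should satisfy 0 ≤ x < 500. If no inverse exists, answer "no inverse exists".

Run Euclid on (500, 19):
500 = 26·19 + 6
19 = 3·6 + 1
6 = 6·1 + 0
Since gcd(19, 500) = 1, back-substitute to write 1 as a combination:
1 = 19 − 3·6
1 = −3·500 + 79·19
So 19·79 ≡ 1 (mod 500).

79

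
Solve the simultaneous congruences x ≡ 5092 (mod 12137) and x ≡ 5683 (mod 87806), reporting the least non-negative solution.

Write x = 5092 + 12137·k. Then 12137·k ≡ 5683 − 5092 ≡ 591 (mod 87806).
Need 12137⁻¹ mod 87806. Extended Euclid on (87806, 12137):
87806 = 7*12137 + 2847
12137 = 4*2847 + 749
2847 = 3*749 + 600
749 = 1*600 + 149
600 = 4*149 + 4
149 = 37*4 + 1
4 = 4*1 + 0
Back-substitute:
1 = 149 − 37·4
1 = −37·600 + 149·149
1 = 149·749 − 186·600
1 = −186·2847 + 707·749
1 = 707·12137 − 3014·2847
1 = −3014·87806 + 21805·12137
12137⁻¹ ≡ 21805 (mod 87806), so k ≡ 21805·591 ≡ 67079 (mod 87806).
x = 5092 + 12137·67079 = 814142915.

814142915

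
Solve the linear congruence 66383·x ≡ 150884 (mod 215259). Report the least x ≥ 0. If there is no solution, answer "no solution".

First find gcd(66383, 215259):
215259 = 3*66383 + 16110
66383 = 4*16110 + 1943
16110 = 8*1943 + 566
1943 = 3*566 + 245
566 = 2*245 + 76
245 = 3*76 + 17
76 = 4*17 + 8
17 = 2*8 + 1
8 = 8*1 + 0
gcd = 1, so a unique solution mod 215259 exists.
Back-substitute for the Bézout coefficients:
1 = 17 − 2·8
1 = −2·76 + 9·17
1 = 9·245 − 29·76
1 = −29·566 + 67·245
1 = 67·1943 − 230·566
1 = −230·16110 + 1907·1943
1 = 1907·66383 − 7858·16110
1 = −7858·215259 + 25481·66383
So 66383·(25481) ≡ 1 (mod 215259), giving 66383⁻¹ ≡ 25481.
x ≡ 66383⁻¹·150884 ≡ 25481·150884 ≡ 149464 (mod 215259).

149464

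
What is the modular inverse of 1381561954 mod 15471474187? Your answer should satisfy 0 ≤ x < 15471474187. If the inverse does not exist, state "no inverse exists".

14907157354

Run Euclid on (15471474187, 1381561954):
15471474187 = 11·1381561954 + 274292693
1381561954 = 5·274292693 + 10098489
274292693 = 27·10098489 + 1633490
10098489 = 6·1633490 + 297549
1633490 = 5·297549 + 145745
297549 = 2·145745 + 6059
145745 = 24·6059 + 329
6059 = 18·329 + 137
329 = 2·137 + 55
137 = 2·55 + 27
55 = 2·27 + 1
27 = 27·1 + 0
The gcd is 1. Working backward:
1 = 55 − 2·27
1 = −2·137 + 5·55
1 = 5·329 − 12·137
1 = −12·6059 + 221·329
1 = 221·145745 − 5316·6059
1 = −5316·297549 + 10853·145745
1 = 10853·1633490 − 59581·297549
1 = −59581·10098489 + 368339·1633490
1 = 368339·274292693 − 10004734·10098489
1 = −10004734·1381561954 + 50392009·274292693
1 = 50392009·15471474187 − 564316833·1381561954
Hence 1381561954⁻¹ ≡ -564316833 ≡ 14907157354 (mod 15471474187).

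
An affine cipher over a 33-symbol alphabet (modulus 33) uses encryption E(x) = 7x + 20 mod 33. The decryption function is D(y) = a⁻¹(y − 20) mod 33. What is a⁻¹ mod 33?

19

Extended Euclidean algorithm:
33 = 4*7 + 5
7 = 1*5 + 2
5 = 2*2 + 1
2 = 2*1 + 0
The gcd is 1. Working backward:
1 = 5 − 2·2
1 = −2·7 + 3·5
1 = 3·33 − 14·7
So 7·(-14) ≡ 1 (mod 33), and -14 ≡ 19 (mod 33).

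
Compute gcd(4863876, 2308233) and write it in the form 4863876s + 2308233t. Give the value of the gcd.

3

Repeated division:
4863876 = 2*2308233 + 247410
2308233 = 9*247410 + 81543
247410 = 3*81543 + 2781
81543 = 29*2781 + 894
2781 = 3*894 + 99
894 = 9*99 + 3
99 = 33*3 + 0
gcd(4863876, 2308233) = 3.
Express as a combination:
3 = 894 − 9·99
3 = −9·2781 + 28·894
3 = 28·81543 − 821·2781
3 = −821·247410 + 2491·81543
3 = 2491·2308233 − 23240·247410
3 = −23240·4863876 + 48971·2308233
So 3 = (-23240)·4863876 + (48971)·2308233.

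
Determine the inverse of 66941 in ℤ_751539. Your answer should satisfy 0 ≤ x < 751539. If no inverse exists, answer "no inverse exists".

gcd(751539, 66941) by repeated division:
751539 = 11*66941 + 15188
66941 = 4*15188 + 6189
15188 = 2*6189 + 2810
6189 = 2*2810 + 569
2810 = 4*569 + 534
569 = 1*534 + 35
534 = 15*35 + 9
35 = 3*9 + 8
9 = 1*8 + 1
8 = 8*1 + 0
Since gcd(66941, 751539) = 1, back-substitute to write 1 as a combination:
1 = 9 − 8
1 = −35 + 4·9
1 = 4·534 − 61·35
1 = −61·569 + 65·534
1 = 65·2810 − 321·569
1 = −321·6189 + 707·2810
1 = 707·15188 − 1735·6189
1 = −1735·66941 + 7647·15188
1 = 7647·751539 − 85852·66941
Thus 66941·(-85852) ≡ 1 (mod 751539); reducing, -85852 mod 751539 = 665687.

665687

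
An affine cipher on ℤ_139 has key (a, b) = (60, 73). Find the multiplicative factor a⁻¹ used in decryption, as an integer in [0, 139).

Run Euclid on (139, 60):
139 = 2*60 + 19
60 = 3*19 + 3
19 = 6*3 + 1
3 = 3*1 + 0
The gcd is 1. Working backward:
1 = 19 − 6·3
1 = −6·60 + 19·19
1 = 19·139 − 44·60
Hence 60⁻¹ ≡ -44 ≡ 95 (mod 139).

95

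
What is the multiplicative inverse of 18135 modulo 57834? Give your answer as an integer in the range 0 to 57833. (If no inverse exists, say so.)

Compute gcd(18135, 57834):
57834 = 3·18135 + 3429
18135 = 5·3429 + 990
3429 = 3·990 + 459
990 = 2·459 + 72
459 = 6·72 + 27
72 = 2·27 + 18
27 = 1·18 + 9
18 = 2·9 + 0
Since gcd = 9 > 1, 18135 is not a unit mod 57834.

no inverse exists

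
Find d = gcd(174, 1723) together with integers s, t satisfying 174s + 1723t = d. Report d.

1

Apply Euclid's algorithm to 1723 and 174:
1723 = 9×174 + 157
174 = 1×157 + 17
157 = 9×17 + 4
17 = 4×4 + 1
4 = 4×1 + 0
gcd(174, 1723) = 1.
Working backward:
1 = 17 − 4·4
1 = −4·157 + 37·17
1 = 37·174 − 41·157
1 = −41·1723 + 406·174
So 1 = (-41)·1723 + (406)·174.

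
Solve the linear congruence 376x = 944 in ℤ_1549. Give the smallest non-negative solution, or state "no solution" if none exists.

First find gcd(376, 1549):
1549 = 4*376 + 45
376 = 8*45 + 16
45 = 2*16 + 13
16 = 1*13 + 3
13 = 4*3 + 1
3 = 3*1 + 0
gcd = 1, so a unique solution mod 1549 exists.
Back-substitute for the Bézout coefficients:
1 = 13 − 4·3
1 = −4·16 + 5·13
1 = 5·45 − 14·16
1 = −14·376 + 117·45
1 = 117·1549 − 482·376
So 376·(-482) ≡ 1 (mod 1549), giving 376⁻¹ ≡ 1067.
x ≡ 376⁻¹·944 ≡ 1067·944 ≡ 398 (mod 1549).

398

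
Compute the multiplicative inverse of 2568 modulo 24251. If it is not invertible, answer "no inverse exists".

gcd(24251, 2568) by repeated division:
24251 = 9·2568 + 1139
2568 = 2·1139 + 290
1139 = 3·290 + 269
290 = 1·269 + 21
269 = 12·21 + 17
21 = 1·17 + 4
17 = 4·4 + 1
4 = 4·1 + 0
The gcd is 1. Working backward:
1 = 17 − 4·4
1 = −4·21 + 5·17
1 = 5·269 − 64·21
1 = −64·290 + 69·269
1 = 69·1139 − 271·290
1 = −271·2568 + 611·1139
1 = 611·24251 − 5770·2568
Hence 2568⁻¹ ≡ -5770 ≡ 18481 (mod 24251).

18481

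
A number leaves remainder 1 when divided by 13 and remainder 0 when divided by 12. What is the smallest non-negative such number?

Write x = 1 + 13·k. Then 13·k ≡ 0 − 1 ≡ 11 (mod 12).
Need 13⁻¹ mod 12. Extended Euclid on (12, 1):
12 = 12×1 + 0
13⁻¹ ≡ 1 (mod 12), so k ≡ 1·11 ≡ 11 (mod 12).
x = 1 + 13·11 = 144.

144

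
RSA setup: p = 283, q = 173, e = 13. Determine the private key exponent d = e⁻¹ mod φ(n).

44773

φ(n) = (p−1)(q−1) = 282·172 = 48504.
Need d with 13·d ≡ 1 (mod 48504). Apply the extended Euclidean algorithm:
48504 = 3731×13 + 1
13 = 13×1 + 0
Back-substitute:
1 = 48504 − 3731·13
So 13·(-3731) ≡ 1 (mod 48504), hence d ≡ -3731 ≡ 44773 (mod 48504).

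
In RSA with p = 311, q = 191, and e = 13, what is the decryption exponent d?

40777

φ(n) = (p−1)(q−1) = 310·190 = 58900.
Need d with 13·d ≡ 1 (mod 58900). Apply the extended Euclidean algorithm:
58900 = 4530*13 + 10
13 = 1*10 + 3
10 = 3*3 + 1
3 = 3*1 + 0
Back-substitute:
1 = 10 − 3·3
1 = −3·13 + 4·10
1 = 4·58900 − 18123·13
So 13·(-18123) ≡ 1 (mod 58900), hence d ≡ -18123 ≡ 40777 (mod 58900).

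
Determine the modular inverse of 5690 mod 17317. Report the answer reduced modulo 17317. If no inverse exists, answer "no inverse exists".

Extended Euclidean algorithm:
17317 = 3·5690 + 247
5690 = 23·247 + 9
247 = 27·9 + 4
9 = 2·4 + 1
4 = 4·1 + 0
Since gcd(5690, 17317) = 1, back-substitute to write 1 as a combination:
1 = 9 − 2·4
1 = −2·247 + 55·9
1 = 55·5690 − 1267·247
1 = −1267·17317 + 3856·5690
So 5690·3856 ≡ 1 (mod 17317).

3856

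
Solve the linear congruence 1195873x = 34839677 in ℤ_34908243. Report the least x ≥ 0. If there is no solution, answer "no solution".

First find gcd(1195873, 34908243):
34908243 = 29*1195873 + 227926
1195873 = 5*227926 + 56243
227926 = 4*56243 + 2954
56243 = 19*2954 + 117
2954 = 25*117 + 29
117 = 4*29 + 1
29 = 29*1 + 0
gcd = 1, so a unique solution mod 34908243 exists.
Back-substitute for the Bézout coefficients:
1 = 117 − 4·29
1 = −4·2954 + 101·117
1 = 101·56243 − 1923·2954
1 = −1923·227926 + 7793·56243
1 = 7793·1195873 − 40888·227926
1 = −40888·34908243 + 1193545·1195873
So 1195873·(1193545) ≡ 1 (mod 34908243), giving 1195873⁻¹ ≡ 1193545.
x ≡ 1195873⁻¹·34839677 ≡ 1193545·34839677 ≡ 23223365 (mod 34908243).

23223365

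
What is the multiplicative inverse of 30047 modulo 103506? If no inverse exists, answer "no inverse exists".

49085

Run Euclid on (103506, 30047):
103506 = 3×30047 + 13365
30047 = 2×13365 + 3317
13365 = 4×3317 + 97
3317 = 34×97 + 19
97 = 5×19 + 2
19 = 9×2 + 1
2 = 2×1 + 0
Since gcd(30047, 103506) = 1, back-substitute to write 1 as a combination:
1 = 19 − 9·2
1 = −9·97 + 46·19
1 = 46·3317 − 1573·97
1 = −1573·13365 + 6338·3317
1 = 6338·30047 − 14249·13365
1 = −14249·103506 + 49085·30047
So 30047·49085 ≡ 1 (mod 103506).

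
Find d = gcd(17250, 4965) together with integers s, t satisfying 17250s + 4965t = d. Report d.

15

Euclidean algorithm:
17250 = 3×4965 + 2355
4965 = 2×2355 + 255
2355 = 9×255 + 60
255 = 4×60 + 15
60 = 4×15 + 0
gcd(17250, 4965) = 15.
Back-substituting:
15 = 255 − 4·60
15 = −4·2355 + 37·255
15 = 37·4965 − 78·2355
15 = −78·17250 + 271·4965
So 15 = (-78)·17250 + (271)·4965.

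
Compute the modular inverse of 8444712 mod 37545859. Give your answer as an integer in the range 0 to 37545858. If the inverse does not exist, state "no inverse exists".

8403859

gcd(37545859, 8444712) by repeated division:
37545859 = 4*8444712 + 3767011
8444712 = 2*3767011 + 910690
3767011 = 4*910690 + 124251
910690 = 7*124251 + 40933
124251 = 3*40933 + 1452
40933 = 28*1452 + 277
1452 = 5*277 + 67
277 = 4*67 + 9
67 = 7*9 + 4
9 = 2*4 + 1
4 = 4*1 + 0
gcd = 1, so the inverse exists. Back-substitute:
1 = 9 − 2·4
1 = −2·67 + 15·9
1 = 15·277 − 62·67
1 = −62·1452 + 325·277
1 = 325·40933 − 9162·1452
1 = −9162·124251 + 27811·40933
1 = 27811·910690 − 203839·124251
1 = −203839·3767011 + 843167·910690
1 = 843167·8444712 − 1890173·3767011
1 = −1890173·37545859 + 8403859·8444712
So 8444712·8403859 ≡ 1 (mod 37545859).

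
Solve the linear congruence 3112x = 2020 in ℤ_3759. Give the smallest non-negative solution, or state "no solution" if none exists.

First find gcd(3112, 3759):
3759 = 1*3112 + 647
3112 = 4*647 + 524
647 = 1*524 + 123
524 = 4*123 + 32
123 = 3*32 + 27
32 = 1*27 + 5
27 = 5*5 + 2
5 = 2*2 + 1
2 = 2*1 + 0
gcd = 1, so a unique solution mod 3759 exists.
Back-substitute for the Bézout coefficients:
1 = 5 − 2·2
1 = −2·27 + 11·5
1 = 11·32 − 13·27
1 = −13·123 + 50·32
1 = 50·524 − 213·123
1 = −213·647 + 263·524
1 = 263·3112 − 1265·647
1 = −1265·3759 + 1528·3112
So 3112·(1528) ≡ 1 (mod 3759), giving 3112⁻¹ ≡ 1528.
x ≡ 3112⁻¹·2020 ≡ 1528·2020 ≡ 421 (mod 3759).

421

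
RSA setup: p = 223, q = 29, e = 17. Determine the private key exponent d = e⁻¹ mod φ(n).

φ(n) = (p−1)(q−1) = 222·28 = 6216.
Need d with 17·d ≡ 1 (mod 6216). Apply the extended Euclidean algorithm:
6216 = 365·17 + 11
17 = 1·11 + 6
11 = 1·6 + 5
6 = 1·5 + 1
5 = 5·1 + 0
Back-substitute:
1 = 6 − 5
1 = −11 + 2·6
1 = 2·17 − 3·11
1 = −3·6216 + 1097·17
So 17·1097 ≡ 1 (mod 6216), hence d = 1097.

1097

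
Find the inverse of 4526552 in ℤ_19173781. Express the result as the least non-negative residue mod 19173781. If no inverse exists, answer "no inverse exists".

Run Euclid on (19173781, 4526552):
19173781 = 4·4526552 + 1067573
4526552 = 4·1067573 + 256260
1067573 = 4·256260 + 42533
256260 = 6·42533 + 1062
42533 = 40·1062 + 53
1062 = 20·53 + 2
53 = 26·2 + 1
2 = 2·1 + 0
The gcd is 1. Working backward:
1 = 53 − 26·2
1 = −26·1062 + 521·53
1 = 521·42533 − 20866·1062
1 = −20866·256260 + 125717·42533
1 = 125717·1067573 − 523734·256260
1 = −523734·4526552 + 2220653·1067573
1 = 2220653·19173781 − 9406346·4526552
So 4526552·(-9406346) ≡ 1 (mod 19173781), and -9406346 ≡ 9767435 (mod 19173781).

9767435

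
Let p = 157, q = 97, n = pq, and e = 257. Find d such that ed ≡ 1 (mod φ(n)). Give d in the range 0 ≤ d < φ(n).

641

φ(n) = (p−1)(q−1) = 156·96 = 14976.
Need d with 257·d ≡ 1 (mod 14976). Apply the extended Euclidean algorithm:
14976 = 58·257 + 70
257 = 3·70 + 47
70 = 1·47 + 23
47 = 2·23 + 1
23 = 23·1 + 0
Back-substitute:
1 = 47 − 2·23
1 = −2·70 + 3·47
1 = 3·257 − 11·70
1 = −11·14976 + 641·257
So 257·641 ≡ 1 (mod 14976), hence d = 641.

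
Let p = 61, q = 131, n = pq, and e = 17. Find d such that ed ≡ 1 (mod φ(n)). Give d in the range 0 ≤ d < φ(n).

2753

φ(n) = (p−1)(q−1) = 60·130 = 7800.
Need d with 17·d ≡ 1 (mod 7800). Apply the extended Euclidean algorithm:
7800 = 458·17 + 14
17 = 1·14 + 3
14 = 4·3 + 2
3 = 1·2 + 1
2 = 2·1 + 0
Back-substitute:
1 = 3 − 2
1 = −14 + 5·3
1 = 5·17 − 6·14
1 = −6·7800 + 2753·17
So 17·2753 ≡ 1 (mod 7800), hence d = 2753.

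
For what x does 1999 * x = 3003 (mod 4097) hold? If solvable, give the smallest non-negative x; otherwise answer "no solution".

1305

First find gcd(1999, 4097):
4097 = 2*1999 + 99
1999 = 20*99 + 19
99 = 5*19 + 4
19 = 4*4 + 3
4 = 1*3 + 1
3 = 3*1 + 0
gcd = 1, so a unique solution mod 4097 exists.
Back-substitute for the Bézout coefficients:
1 = 4 − 3
1 = −19 + 5·4
1 = 5·99 − 26·19
1 = −26·1999 + 525·99
1 = 525·4097 − 1076·1999
So 1999·(-1076) ≡ 1 (mod 4097), giving 1999⁻¹ ≡ 3021.
x ≡ 1999⁻¹·3003 ≡ 3021·3003 ≡ 1305 (mod 4097).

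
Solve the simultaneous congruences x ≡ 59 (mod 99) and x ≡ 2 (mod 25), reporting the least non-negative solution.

Write x = 59 + 99·k. Then 99·k ≡ 2 − 59 ≡ 18 (mod 25).
Need 99⁻¹ mod 25. Extended Euclid on (25, 24):
25 = 1×24 + 1
24 = 24×1 + 0
Back-substitute:
1 = 25 − 24
99⁻¹ ≡ 24 (mod 25), so k ≡ 24·18 ≡ 7 (mod 25).
x = 59 + 99·7 = 752.

752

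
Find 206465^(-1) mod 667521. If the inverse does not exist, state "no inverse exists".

19460

Extended Euclidean algorithm:
667521 = 3×206465 + 48126
206465 = 4×48126 + 13961
48126 = 3×13961 + 6243
13961 = 2×6243 + 1475
6243 = 4×1475 + 343
1475 = 4×343 + 103
343 = 3×103 + 34
103 = 3×34 + 1
34 = 34×1 + 0
gcd = 1, so the inverse exists. Back-substitute:
1 = 103 − 3·34
1 = −3·343 + 10·103
1 = 10·1475 − 43·343
1 = −43·6243 + 182·1475
1 = 182·13961 − 407·6243
1 = −407·48126 + 1403·13961
1 = 1403·206465 − 6019·48126
1 = −6019·667521 + 19460·206465
So 206465·19460 ≡ 1 (mod 667521).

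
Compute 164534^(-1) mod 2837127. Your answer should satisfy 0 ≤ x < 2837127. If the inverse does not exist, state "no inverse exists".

Extended Euclidean algorithm:
2837127 = 17×164534 + 40049
164534 = 4×40049 + 4338
40049 = 9×4338 + 1007
4338 = 4×1007 + 310
1007 = 3×310 + 77
310 = 4×77 + 2
77 = 38×2 + 1
2 = 2×1 + 0
The gcd is 1. Working backward:
1 = 77 − 38·2
1 = −38·310 + 153·77
1 = 153·1007 − 497·310
1 = −497·4338 + 2141·1007
1 = 2141·40049 − 19766·4338
1 = −19766·164534 + 81205·40049
1 = 81205·2837127 − 1400251·164534
Hence 164534⁻¹ ≡ -1400251 ≡ 1436876 (mod 2837127).

1436876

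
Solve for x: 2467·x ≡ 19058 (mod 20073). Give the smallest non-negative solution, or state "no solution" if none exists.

18608

First find gcd(2467, 20073):
20073 = 8·2467 + 337
2467 = 7·337 + 108
337 = 3·108 + 13
108 = 8·13 + 4
13 = 3·4 + 1
4 = 4·1 + 0
gcd = 1, so a unique solution mod 20073 exists.
Back-substitute for the Bézout coefficients:
1 = 13 − 3·4
1 = −3·108 + 25·13
1 = 25·337 − 78·108
1 = −78·2467 + 571·337
1 = 571·20073 − 4646·2467
So 2467·(-4646) ≡ 1 (mod 20073), giving 2467⁻¹ ≡ 15427.
x ≡ 2467⁻¹·19058 ≡ 15427·19058 ≡ 18608 (mod 20073).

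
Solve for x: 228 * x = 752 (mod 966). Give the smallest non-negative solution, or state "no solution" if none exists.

no solution

gcd(228, 966):
966 = 4·228 + 54
228 = 4·54 + 12
54 = 4·12 + 6
12 = 2·6 + 0
gcd = 6, but 6 ∤ 752, so the congruence has no solution.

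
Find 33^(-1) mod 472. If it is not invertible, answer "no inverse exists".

gcd(472, 33) by repeated division:
472 = 14*33 + 10
33 = 3*10 + 3
10 = 3*3 + 1
3 = 3*1 + 0
gcd = 1, so the inverse exists. Back-substitute:
1 = 10 − 3·3
1 = −3·33 + 10·10
1 = 10·472 − 143·33
Hence 33⁻¹ ≡ -143 ≡ 329 (mod 472).

329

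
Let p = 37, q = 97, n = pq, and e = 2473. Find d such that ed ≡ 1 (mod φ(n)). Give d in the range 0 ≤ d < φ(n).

φ(n) = (p−1)(q−1) = 36·96 = 3456.
Need d with 2473·d ≡ 1 (mod 3456). Apply the extended Euclidean algorithm:
3456 = 1·2473 + 983
2473 = 2·983 + 507
983 = 1·507 + 476
507 = 1·476 + 31
476 = 15·31 + 11
31 = 2·11 + 9
11 = 1·9 + 2
9 = 4·2 + 1
2 = 2·1 + 0
Back-substitute:
1 = 9 − 4·2
1 = −4·11 + 5·9
1 = 5·31 − 14·11
1 = −14·476 + 215·31
1 = 215·507 − 229·476
1 = −229·983 + 444·507
1 = 444·2473 − 1117·983
1 = −1117·3456 + 1561·2473
So 2473·1561 ≡ 1 (mod 3456), hence d = 1561.

1561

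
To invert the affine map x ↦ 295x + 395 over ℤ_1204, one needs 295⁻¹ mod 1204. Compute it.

351

Run Euclid on (1204, 295):
1204 = 4*295 + 24
295 = 12*24 + 7
24 = 3*7 + 3
7 = 2*3 + 1
3 = 3*1 + 0
The gcd is 1. Working backward:
1 = 7 − 2·3
1 = −2·24 + 7·7
1 = 7·295 − 86·24
1 = −86·1204 + 351·295
So 295·351 ≡ 1 (mod 1204).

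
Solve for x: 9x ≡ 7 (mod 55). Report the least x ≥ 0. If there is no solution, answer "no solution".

13

First find gcd(9, 55):
55 = 6×9 + 1
9 = 9×1 + 0
gcd = 1, so a unique solution mod 55 exists.
Back-substitute for the Bézout coefficients:
1 = 55 − 6·9
So 9·(-6) ≡ 1 (mod 55), giving 9⁻¹ ≡ 49.
x ≡ 9⁻¹·7 ≡ 49·7 ≡ 13 (mod 55).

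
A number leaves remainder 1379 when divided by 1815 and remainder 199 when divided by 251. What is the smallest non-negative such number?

404309

Write x = 1379 + 1815·k. Then 1815·k ≡ 199 − 1379 ≡ 75 (mod 251).
Need 1815⁻¹ mod 251. Extended Euclid on (251, 58):
251 = 4·58 + 19
58 = 3·19 + 1
19 = 19·1 + 0
Back-substitute:
1 = 58 − 3·19
1 = −3·251 + 13·58
1815⁻¹ ≡ 13 (mod 251), so k ≡ 13·75 ≡ 222 (mod 251).
x = 1379 + 1815·222 = 404309.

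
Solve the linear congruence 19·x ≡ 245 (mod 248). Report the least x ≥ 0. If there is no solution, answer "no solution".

First find gcd(19, 248):
248 = 13×19 + 1
19 = 19×1 + 0
gcd = 1, so a unique solution mod 248 exists.
Back-substitute for the Bézout coefficients:
1 = 248 − 13·19
So 19·(-13) ≡ 1 (mod 248), giving 19⁻¹ ≡ 235.
x ≡ 19⁻¹·245 ≡ 235·245 ≡ 39 (mod 248).

39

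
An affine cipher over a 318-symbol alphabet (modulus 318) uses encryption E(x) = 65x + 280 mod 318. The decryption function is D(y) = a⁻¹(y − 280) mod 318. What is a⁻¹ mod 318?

137

gcd(318, 65) by repeated division:
318 = 4*65 + 58
65 = 1*58 + 7
58 = 8*7 + 2
7 = 3*2 + 1
2 = 2*1 + 0
Since gcd(65, 318) = 1, back-substitute to write 1 as a combination:
1 = 7 − 3·2
1 = −3·58 + 25·7
1 = 25·65 − 28·58
1 = −28·318 + 137·65
So 65·137 ≡ 1 (mod 318).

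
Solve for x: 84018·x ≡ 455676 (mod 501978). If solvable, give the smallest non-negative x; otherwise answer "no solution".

26736

First find gcd(84018, 501978):
501978 = 5×84018 + 81888
84018 = 1×81888 + 2130
81888 = 38×2130 + 948
2130 = 2×948 + 234
948 = 4×234 + 12
234 = 19×12 + 6
12 = 2×6 + 0
gcd = 6 and 6 | 455676, so solutions exist. Divide through by 6: 14003x ≡ 75946 (mod 83663).
Now find 14003⁻¹ mod 83663:
83663 = 5*14003 + 13648
14003 = 1*13648 + 355
13648 = 38*355 + 158
355 = 2*158 + 39
158 = 4*39 + 2
39 = 19*2 + 1
2 = 2*1 + 0
Back-substitute:
1 = 39 − 19·2
1 = −19·158 + 77·39
1 = 77·355 − 173·158
1 = −173·13648 + 6651·355
1 = 6651·14003 − 6824·13648
1 = −6824·83663 + 40771·14003
So 14003⁻¹ ≡ 40771 (mod 83663).
Then x ≡ 40771·75946 ≡ 26736 (mod 83663); the smallest non-negative solution is x = 26736.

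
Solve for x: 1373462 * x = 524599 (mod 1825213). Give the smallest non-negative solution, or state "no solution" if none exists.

First find gcd(1373462, 1825213):
1825213 = 1·1373462 + 451751
1373462 = 3·451751 + 18209
451751 = 24·18209 + 14735
18209 = 1·14735 + 3474
14735 = 4·3474 + 839
3474 = 4·839 + 118
839 = 7·118 + 13
118 = 9·13 + 1
13 = 13·1 + 0
gcd = 1, so a unique solution mod 1825213 exists.
Back-substitute for the Bézout coefficients:
1 = 118 − 9·13
1 = −9·839 + 64·118
1 = 64·3474 − 265·839
1 = −265·14735 + 1124·3474
1 = 1124·18209 − 1389·14735
1 = −1389·451751 + 34460·18209
1 = 34460·1373462 − 104769·451751
1 = −104769·1825213 + 139229·1373462
So 1373462·(139229) ≡ 1 (mod 1825213), giving 1373462⁻¹ ≡ 139229.
x ≡ 1373462⁻¹·524599 ≡ 139229·524599 ≡ 1670763 (mod 1825213).

1670763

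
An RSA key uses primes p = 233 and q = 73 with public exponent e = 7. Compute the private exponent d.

7159

φ(n) = (p−1)(q−1) = 232·72 = 16704.
Need d with 7·d ≡ 1 (mod 16704). Apply the extended Euclidean algorithm:
16704 = 2386·7 + 2
7 = 3·2 + 1
2 = 2·1 + 0
Back-substitute:
1 = 7 − 3·2
1 = −3·16704 + 7159·7
So 7·7159 ≡ 1 (mod 16704), hence d = 7159.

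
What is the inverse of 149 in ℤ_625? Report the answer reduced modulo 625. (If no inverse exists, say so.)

Apply the Euclidean algorithm to 625 and 149:
625 = 4*149 + 29
149 = 5*29 + 4
29 = 7*4 + 1
4 = 4*1 + 0
gcd = 1, so the inverse exists. Back-substitute:
1 = 29 − 7·4
1 = −7·149 + 36·29
1 = 36·625 − 151·149
So 149·(-151) ≡ 1 (mod 625), and -151 ≡ 474 (mod 625).

474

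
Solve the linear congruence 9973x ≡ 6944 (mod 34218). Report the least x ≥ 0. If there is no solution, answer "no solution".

25394

First find gcd(9973, 34218):
34218 = 3*9973 + 4299
9973 = 2*4299 + 1375
4299 = 3*1375 + 174
1375 = 7*174 + 157
174 = 1*157 + 17
157 = 9*17 + 4
17 = 4*4 + 1
4 = 4*1 + 0
gcd = 1, so a unique solution mod 34218 exists.
Back-substitute for the Bézout coefficients:
1 = 17 − 4·4
1 = −4·157 + 37·17
1 = 37·174 − 41·157
1 = −41·1375 + 324·174
1 = 324·4299 − 1013·1375
1 = −1013·9973 + 2350·4299
1 = 2350·34218 − 8063·9973
So 9973·(-8063) ≡ 1 (mod 34218), giving 9973⁻¹ ≡ 26155.
x ≡ 9973⁻¹·6944 ≡ 26155·6944 ≡ 25394 (mod 34218).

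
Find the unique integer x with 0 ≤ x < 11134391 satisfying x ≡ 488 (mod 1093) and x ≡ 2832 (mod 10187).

Write x = 488 + 1093·k. Then 1093·k ≡ 2832 − 488 ≡ 2344 (mod 10187).
Need 1093⁻¹ mod 10187. Extended Euclid on (10187, 1093):
10187 = 9*1093 + 350
1093 = 3*350 + 43
350 = 8*43 + 6
43 = 7*6 + 1
6 = 6*1 + 0
Back-substitute:
1 = 43 − 7·6
1 = −7·350 + 57·43
1 = 57·1093 − 178·350
1 = −178·10187 + 1659·1093
1093⁻¹ ≡ 1659 (mod 10187), so k ≡ 1659·2344 ≡ 7449 (mod 10187).
x = 488 + 1093·7449 = 8142245.

8142245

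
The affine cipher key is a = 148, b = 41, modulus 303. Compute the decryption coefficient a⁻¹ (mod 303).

43

Apply the Euclidean algorithm to 303 and 148:
303 = 2×148 + 7
148 = 21×7 + 1
7 = 7×1 + 0
Since gcd(148, 303) = 1, back-substitute to write 1 as a combination:
1 = 148 − 21·7
1 = −21·303 + 43·148
So 148·43 ≡ 1 (mod 303).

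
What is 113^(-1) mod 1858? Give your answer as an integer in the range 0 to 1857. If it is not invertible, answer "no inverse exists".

Extended Euclidean algorithm:
1858 = 16×113 + 50
113 = 2×50 + 13
50 = 3×13 + 11
13 = 1×11 + 2
11 = 5×2 + 1
2 = 2×1 + 0
gcd = 1, so the inverse exists. Back-substitute:
1 = 11 − 5·2
1 = −5·13 + 6·11
1 = 6·50 − 23·13
1 = −23·113 + 52·50
1 = 52·1858 − 855·113
So 113·(-855) ≡ 1 (mod 1858), and -855 ≡ 1003 (mod 1858).

1003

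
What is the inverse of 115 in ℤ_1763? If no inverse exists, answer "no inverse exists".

Extended Euclidean algorithm:
1763 = 15·115 + 38
115 = 3·38 + 1
38 = 38·1 + 0
gcd = 1, so the inverse exists. Back-substitute:
1 = 115 − 3·38
1 = −3·1763 + 46·115
So 115·46 ≡ 1 (mod 1763).

46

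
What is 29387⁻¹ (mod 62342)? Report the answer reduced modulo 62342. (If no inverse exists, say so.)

32761

Run Euclid on (62342, 29387):
62342 = 2*29387 + 3568
29387 = 8*3568 + 843
3568 = 4*843 + 196
843 = 4*196 + 59
196 = 3*59 + 19
59 = 3*19 + 2
19 = 9*2 + 1
2 = 2*1 + 0
gcd = 1, so the inverse exists. Back-substitute:
1 = 19 − 9·2
1 = −9·59 + 28·19
1 = 28·196 − 93·59
1 = −93·843 + 400·196
1 = 400·3568 − 1693·843
1 = −1693·29387 + 13944·3568
1 = 13944·62342 − 29581·29387
So 29387·(-29581) ≡ 1 (mod 62342), and -29581 ≡ 32761 (mod 62342).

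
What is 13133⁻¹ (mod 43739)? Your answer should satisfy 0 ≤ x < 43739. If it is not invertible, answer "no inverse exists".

10451

Run Euclid on (43739, 13133):
43739 = 3·13133 + 4340
13133 = 3·4340 + 113
4340 = 38·113 + 46
113 = 2·46 + 21
46 = 2·21 + 4
21 = 5·4 + 1
4 = 4·1 + 0
The gcd is 1. Working backward:
1 = 21 − 5·4
1 = −5·46 + 11·21
1 = 11·113 − 27·46
1 = −27·4340 + 1037·113
1 = 1037·13133 − 3138·4340
1 = −3138·43739 + 10451·13133
So 13133·10451 ≡ 1 (mod 43739).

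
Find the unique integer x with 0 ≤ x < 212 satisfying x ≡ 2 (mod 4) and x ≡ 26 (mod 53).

26

Write x = 2 + 4·k. Then 4·k ≡ 26 − 2 ≡ 24 (mod 53).
Need 4⁻¹ mod 53. Extended Euclid on (53, 4):
53 = 13·4 + 1
4 = 4·1 + 0
Back-substitute:
1 = 53 − 13·4
4⁻¹ ≡ 40 (mod 53), so k ≡ 40·24 ≡ 6 (mod 53).
x = 2 + 4·6 = 26.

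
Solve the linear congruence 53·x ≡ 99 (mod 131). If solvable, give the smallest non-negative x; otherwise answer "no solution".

First find gcd(53, 131):
131 = 2·53 + 25
53 = 2·25 + 3
25 = 8·3 + 1
3 = 3·1 + 0
gcd = 1, so a unique solution mod 131 exists.
Back-substitute for the Bézout coefficients:
1 = 25 − 8·3
1 = −8·53 + 17·25
1 = 17·131 − 42·53
So 53·(-42) ≡ 1 (mod 131), giving 53⁻¹ ≡ 89.
x ≡ 53⁻¹·99 ≡ 89·99 ≡ 34 (mod 131).

34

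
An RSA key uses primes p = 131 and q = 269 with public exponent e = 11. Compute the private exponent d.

22171

φ(n) = (p−1)(q−1) = 130·268 = 34840.
Need d with 11·d ≡ 1 (mod 34840). Apply the extended Euclidean algorithm:
34840 = 3167*11 + 3
11 = 3*3 + 2
3 = 1*2 + 1
2 = 2*1 + 0
Back-substitute:
1 = 3 − 2
1 = −11 + 4·3
1 = 4·34840 − 12669·11
So 11·(-12669) ≡ 1 (mod 34840), hence d ≡ -12669 ≡ 22171 (mod 34840).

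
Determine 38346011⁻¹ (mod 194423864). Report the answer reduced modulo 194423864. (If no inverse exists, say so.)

135891275

Apply the Euclidean algorithm to 194423864 and 38346011:
194423864 = 5·38346011 + 2693809
38346011 = 14·2693809 + 632685
2693809 = 4·632685 + 163069
632685 = 3·163069 + 143478
163069 = 1·143478 + 19591
143478 = 7·19591 + 6341
19591 = 3·6341 + 568
6341 = 11·568 + 93
568 = 6·93 + 10
93 = 9·10 + 3
10 = 3·3 + 1
3 = 3·1 + 0
The gcd is 1. Working backward:
1 = 10 − 3·3
1 = −3·93 + 28·10
1 = 28·568 − 171·93
1 = −171·6341 + 1909·568
1 = 1909·19591 − 5898·6341
1 = −5898·143478 + 43195·19591
1 = 43195·163069 − 49093·143478
1 = −49093·632685 + 190474·163069
1 = 190474·2693809 − 810989·632685
1 = −810989·38346011 + 11544320·2693809
1 = 11544320·194423864 − 58532589·38346011
Thus 38346011·(-58532589) ≡ 1 (mod 194423864); reducing, -58532589 mod 194423864 = 135891275.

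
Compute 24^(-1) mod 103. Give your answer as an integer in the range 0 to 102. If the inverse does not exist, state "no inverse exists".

Extended Euclidean algorithm:
103 = 4×24 + 7
24 = 3×7 + 3
7 = 2×3 + 1
3 = 3×1 + 0
Since gcd(24, 103) = 1, back-substitute to write 1 as a combination:
1 = 7 − 2·3
1 = −2·24 + 7·7
1 = 7·103 − 30·24
Hence 24⁻¹ ≡ -30 ≡ 73 (mod 103).

73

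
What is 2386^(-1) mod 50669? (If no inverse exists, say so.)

48779

Extended Euclidean algorithm:
50669 = 21*2386 + 563
2386 = 4*563 + 134
563 = 4*134 + 27
134 = 4*27 + 26
27 = 1*26 + 1
26 = 26*1 + 0
The gcd is 1. Working backward:
1 = 27 − 26
1 = −134 + 5·27
1 = 5·563 − 21·134
1 = −21·2386 + 89·563
1 = 89·50669 − 1890·2386
Thus 2386·(-1890) ≡ 1 (mod 50669); reducing, -1890 mod 50669 = 48779.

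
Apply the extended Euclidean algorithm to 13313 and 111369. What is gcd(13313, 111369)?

Apply Euclid's algorithm to 111369 and 13313:
111369 = 8·13313 + 4865
13313 = 2·4865 + 3583
4865 = 1·3583 + 1282
3583 = 2·1282 + 1019
1282 = 1·1019 + 263
1019 = 3·263 + 230
263 = 1·230 + 33
230 = 6·33 + 32
33 = 1·32 + 1
32 = 32·1 + 0
gcd(13313, 111369) = 1.
Back-substituting:
1 = 33 − 32
1 = −230 + 7·33
1 = 7·263 − 8·230
1 = −8·1019 + 31·263
1 = 31·1282 − 39·1019
1 = −39·3583 + 109·1282
1 = 109·4865 − 148·3583
1 = −148·13313 + 405·4865
1 = 405·111369 − 3388·13313
So 1 = (405)·111369 + (-3388)·13313.

1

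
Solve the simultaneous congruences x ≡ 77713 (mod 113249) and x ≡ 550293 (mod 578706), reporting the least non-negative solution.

9387740319

Write x = 77713 + 113249·k. Then 113249·k ≡ 550293 − 77713 ≡ 472580 (mod 578706).
Need 113249⁻¹ mod 578706. Extended Euclid on (578706, 113249):
578706 = 5*113249 + 12461
113249 = 9*12461 + 1100
12461 = 11*1100 + 361
1100 = 3*361 + 17
361 = 21*17 + 4
17 = 4*4 + 1
4 = 4*1 + 0
Back-substitute:
1 = 17 − 4·4
1 = −4·361 + 85·17
1 = 85·1100 − 259·361
1 = −259·12461 + 2934·1100
1 = 2934·113249 − 26665·12461
1 = −26665·578706 + 136259·113249
113249⁻¹ ≡ 136259 (mod 578706), so k ≡ 136259·472580 ≡ 82894 (mod 578706).
x = 77713 + 113249·82894 = 9387740319.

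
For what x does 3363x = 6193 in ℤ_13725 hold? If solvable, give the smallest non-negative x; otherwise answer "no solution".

no solution

gcd(3363, 13725):
13725 = 4*3363 + 273
3363 = 12*273 + 87
273 = 3*87 + 12
87 = 7*12 + 3
12 = 4*3 + 0
gcd = 3, but 3 ∤ 6193, so the congruence has no solution.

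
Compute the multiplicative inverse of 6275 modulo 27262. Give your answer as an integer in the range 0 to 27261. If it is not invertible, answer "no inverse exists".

Run Euclid on (27262, 6275):
27262 = 4×6275 + 2162
6275 = 2×2162 + 1951
2162 = 1×1951 + 211
1951 = 9×211 + 52
211 = 4×52 + 3
52 = 17×3 + 1
3 = 3×1 + 0
gcd = 1, so the inverse exists. Back-substitute:
1 = 52 − 17·3
1 = −17·211 + 69·52
1 = 69·1951 − 638·211
1 = −638·2162 + 707·1951
1 = 707·6275 − 2052·2162
1 = −2052·27262 + 8915·6275
So 6275·8915 ≡ 1 (mod 27262).

8915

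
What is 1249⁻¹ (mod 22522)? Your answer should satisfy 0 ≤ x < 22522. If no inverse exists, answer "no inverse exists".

gcd(22522, 1249) by repeated division:
22522 = 18×1249 + 40
1249 = 31×40 + 9
40 = 4×9 + 4
9 = 2×4 + 1
4 = 4×1 + 0
gcd = 1, so the inverse exists. Back-substitute:
1 = 9 − 2·4
1 = −2·40 + 9·9
1 = 9·1249 − 281·40
1 = −281·22522 + 5067·1249
So 1249·5067 ≡ 1 (mod 22522).

5067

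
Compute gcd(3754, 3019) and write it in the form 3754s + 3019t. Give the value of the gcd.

Repeated division:
3754 = 1×3019 + 735
3019 = 4×735 + 79
735 = 9×79 + 24
79 = 3×24 + 7
24 = 3×7 + 3
7 = 2×3 + 1
3 = 3×1 + 0
gcd(3754, 3019) = 1.
Working backward:
1 = 7 − 2·3
1 = −2·24 + 7·7
1 = 7·79 − 23·24
1 = −23·735 + 214·79
1 = 214·3019 − 879·735
1 = −879·3754 + 1093·3019
So 1 = (-879)·3754 + (1093)·3019.

1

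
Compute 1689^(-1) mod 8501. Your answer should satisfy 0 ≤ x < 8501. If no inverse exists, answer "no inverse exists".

Run Euclid on (8501, 1689):
8501 = 5·1689 + 56
1689 = 30·56 + 9
56 = 6·9 + 2
9 = 4·2 + 1
2 = 2·1 + 0
The gcd is 1. Working backward:
1 = 9 − 4·2
1 = −4·56 + 25·9
1 = 25·1689 − 754·56
1 = −754·8501 + 3795·1689
So 1689·3795 ≡ 1 (mod 8501).

3795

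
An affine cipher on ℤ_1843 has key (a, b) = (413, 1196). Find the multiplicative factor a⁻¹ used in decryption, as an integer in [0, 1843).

Apply the Euclidean algorithm to 1843 and 413:
1843 = 4*413 + 191
413 = 2*191 + 31
191 = 6*31 + 5
31 = 6*5 + 1
5 = 5*1 + 0
The gcd is 1. Working backward:
1 = 31 − 6·5
1 = −6·191 + 37·31
1 = 37·413 − 80·191
1 = −80·1843 + 357·413
So 413·357 ≡ 1 (mod 1843).

357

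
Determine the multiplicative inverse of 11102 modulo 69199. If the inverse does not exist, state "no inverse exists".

no inverse exists

Compute gcd(11102, 69199):
69199 = 6*11102 + 2587
11102 = 4*2587 + 754
2587 = 3*754 + 325
754 = 2*325 + 104
325 = 3*104 + 13
104 = 8*13 + 0
Since gcd = 13 > 1, 11102 is not a unit mod 69199.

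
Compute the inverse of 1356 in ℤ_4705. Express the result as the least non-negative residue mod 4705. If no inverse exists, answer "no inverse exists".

gcd(4705, 1356) by repeated division:
4705 = 3·1356 + 637
1356 = 2·637 + 82
637 = 7·82 + 63
82 = 1·63 + 19
63 = 3·19 + 6
19 = 3·6 + 1
6 = 6·1 + 0
Since gcd(1356, 4705) = 1, back-substitute to write 1 as a combination:
1 = 19 − 3·6
1 = −3·63 + 10·19
1 = 10·82 − 13·63
1 = −13·637 + 101·82
1 = 101·1356 − 215·637
1 = −215·4705 + 746·1356
So 1356·746 ≡ 1 (mod 4705).

746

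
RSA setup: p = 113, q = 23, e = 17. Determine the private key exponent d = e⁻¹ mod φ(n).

φ(n) = (p−1)(q−1) = 112·22 = 2464.
Need d with 17·d ≡ 1 (mod 2464). Apply the extended Euclidean algorithm:
2464 = 144×17 + 16
17 = 1×16 + 1
16 = 16×1 + 0
Back-substitute:
1 = 17 − 16
1 = −2464 + 145·17
So 17·145 ≡ 1 (mod 2464), hence d = 145.

145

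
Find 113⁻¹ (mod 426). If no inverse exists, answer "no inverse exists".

377

Extended Euclidean algorithm:
426 = 3×113 + 87
113 = 1×87 + 26
87 = 3×26 + 9
26 = 2×9 + 8
9 = 1×8 + 1
8 = 8×1 + 0
gcd = 1, so the inverse exists. Back-substitute:
1 = 9 − 8
1 = −26 + 3·9
1 = 3·87 − 10·26
1 = −10·113 + 13·87
1 = 13·426 − 49·113
Thus 113·(-49) ≡ 1 (mod 426); reducing, -49 mod 426 = 377.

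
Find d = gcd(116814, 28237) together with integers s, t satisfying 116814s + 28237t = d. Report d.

1

Euclidean algorithm:
116814 = 4*28237 + 3866
28237 = 7*3866 + 1175
3866 = 3*1175 + 341
1175 = 3*341 + 152
341 = 2*152 + 37
152 = 4*37 + 4
37 = 9*4 + 1
4 = 4*1 + 0
gcd(116814, 28237) = 1.
Working backward:
1 = 37 − 9·4
1 = −9·152 + 37·37
1 = 37·341 − 83·152
1 = −83·1175 + 286·341
1 = 286·3866 − 941·1175
1 = −941·28237 + 6873·3866
1 = 6873·116814 − 28433·28237
So 1 = (6873)·116814 + (-28433)·28237.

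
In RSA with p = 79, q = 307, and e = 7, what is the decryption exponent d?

13639

φ(n) = (p−1)(q−1) = 78·306 = 23868.
Need d with 7·d ≡ 1 (mod 23868). Apply the extended Euclidean algorithm:
23868 = 3409·7 + 5
7 = 1·5 + 2
5 = 2·2 + 1
2 = 2·1 + 0
Back-substitute:
1 = 5 − 2·2
1 = −2·7 + 3·5
1 = 3·23868 − 10229·7
So 7·(-10229) ≡ 1 (mod 23868), hence d ≡ -10229 ≡ 13639 (mod 23868).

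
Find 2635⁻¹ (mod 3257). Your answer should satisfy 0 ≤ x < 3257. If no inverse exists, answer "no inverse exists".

Extended Euclidean algorithm:
3257 = 1·2635 + 622
2635 = 4·622 + 147
622 = 4·147 + 34
147 = 4·34 + 11
34 = 3·11 + 1
11 = 11·1 + 0
The gcd is 1. Working backward:
1 = 34 − 3·11
1 = −3·147 + 13·34
1 = 13·622 − 55·147
1 = −55·2635 + 233·622
1 = 233·3257 − 288·2635
Thus 2635·(-288) ≡ 1 (mod 3257); reducing, -288 mod 3257 = 2969.

2969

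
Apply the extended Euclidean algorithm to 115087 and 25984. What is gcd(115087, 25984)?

Repeated division:
115087 = 4·25984 + 11151
25984 = 2·11151 + 3682
11151 = 3·3682 + 105
3682 = 35·105 + 7
105 = 15·7 + 0
gcd(115087, 25984) = 7.
Working backward:
7 = 3682 − 35·105
7 = −35·11151 + 106·3682
7 = 106·25984 − 247·11151
7 = −247·115087 + 1094·25984
So 7 = (-247)·115087 + (1094)·25984.

7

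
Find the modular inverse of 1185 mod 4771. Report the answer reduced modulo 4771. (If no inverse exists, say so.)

1385

Apply the Euclidean algorithm to 4771 and 1185:
4771 = 4×1185 + 31
1185 = 38×31 + 7
31 = 4×7 + 3
7 = 2×3 + 1
3 = 3×1 + 0
gcd = 1, so the inverse exists. Back-substitute:
1 = 7 − 2·3
1 = −2·31 + 9·7
1 = 9·1185 − 344·31
1 = −344·4771 + 1385·1185
So 1185·1385 ≡ 1 (mod 4771).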